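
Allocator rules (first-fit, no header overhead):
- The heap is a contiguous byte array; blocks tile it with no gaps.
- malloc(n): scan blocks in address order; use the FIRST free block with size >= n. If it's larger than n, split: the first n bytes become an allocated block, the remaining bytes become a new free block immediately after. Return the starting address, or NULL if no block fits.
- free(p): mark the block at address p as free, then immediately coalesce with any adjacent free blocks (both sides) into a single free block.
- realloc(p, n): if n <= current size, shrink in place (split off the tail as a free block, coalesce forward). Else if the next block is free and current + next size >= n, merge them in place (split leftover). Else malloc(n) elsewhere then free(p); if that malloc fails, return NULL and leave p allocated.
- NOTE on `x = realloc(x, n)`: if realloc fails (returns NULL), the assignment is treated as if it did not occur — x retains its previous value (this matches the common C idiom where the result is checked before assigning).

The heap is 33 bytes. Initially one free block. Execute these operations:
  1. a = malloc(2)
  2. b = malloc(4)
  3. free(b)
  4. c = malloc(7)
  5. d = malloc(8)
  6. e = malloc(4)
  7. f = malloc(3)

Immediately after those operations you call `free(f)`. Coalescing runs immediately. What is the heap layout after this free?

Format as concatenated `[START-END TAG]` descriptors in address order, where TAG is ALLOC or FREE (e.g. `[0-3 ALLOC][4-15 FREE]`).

Answer: [0-1 ALLOC][2-8 ALLOC][9-16 ALLOC][17-20 ALLOC][21-32 FREE]

Derivation:
Op 1: a = malloc(2) -> a = 0; heap: [0-1 ALLOC][2-32 FREE]
Op 2: b = malloc(4) -> b = 2; heap: [0-1 ALLOC][2-5 ALLOC][6-32 FREE]
Op 3: free(b) -> (freed b); heap: [0-1 ALLOC][2-32 FREE]
Op 4: c = malloc(7) -> c = 2; heap: [0-1 ALLOC][2-8 ALLOC][9-32 FREE]
Op 5: d = malloc(8) -> d = 9; heap: [0-1 ALLOC][2-8 ALLOC][9-16 ALLOC][17-32 FREE]
Op 6: e = malloc(4) -> e = 17; heap: [0-1 ALLOC][2-8 ALLOC][9-16 ALLOC][17-20 ALLOC][21-32 FREE]
Op 7: f = malloc(3) -> f = 21; heap: [0-1 ALLOC][2-8 ALLOC][9-16 ALLOC][17-20 ALLOC][21-23 ALLOC][24-32 FREE]
free(f): f = 21 -> block [21-23 ALLOC]; mark free, coalesce with adjacent free neighbors -> [0-1 ALLOC][2-8 ALLOC][9-16 ALLOC][17-20 ALLOC][21-32 FREE]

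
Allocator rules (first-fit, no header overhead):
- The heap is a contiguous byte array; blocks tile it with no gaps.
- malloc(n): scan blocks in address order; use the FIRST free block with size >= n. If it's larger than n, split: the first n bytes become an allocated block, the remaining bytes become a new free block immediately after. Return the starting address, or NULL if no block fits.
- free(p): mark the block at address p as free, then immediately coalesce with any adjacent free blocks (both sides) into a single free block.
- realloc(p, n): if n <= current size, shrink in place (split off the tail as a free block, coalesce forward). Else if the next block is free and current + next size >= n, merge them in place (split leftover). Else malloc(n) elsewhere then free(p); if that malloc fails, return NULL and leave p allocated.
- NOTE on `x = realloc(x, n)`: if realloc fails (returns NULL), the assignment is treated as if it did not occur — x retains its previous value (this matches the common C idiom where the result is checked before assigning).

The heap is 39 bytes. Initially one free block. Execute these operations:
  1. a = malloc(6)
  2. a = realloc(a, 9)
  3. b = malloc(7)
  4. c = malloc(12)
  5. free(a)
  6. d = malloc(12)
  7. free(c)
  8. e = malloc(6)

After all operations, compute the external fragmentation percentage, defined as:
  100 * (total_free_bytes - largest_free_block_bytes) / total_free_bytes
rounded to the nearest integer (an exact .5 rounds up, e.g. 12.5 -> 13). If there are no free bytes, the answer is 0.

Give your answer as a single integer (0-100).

Answer: 12

Derivation:
Op 1: a = malloc(6) -> a = 0; heap: [0-5 ALLOC][6-38 FREE]
Op 2: a = realloc(a, 9) -> a = 0; heap: [0-8 ALLOC][9-38 FREE]
Op 3: b = malloc(7) -> b = 9; heap: [0-8 ALLOC][9-15 ALLOC][16-38 FREE]
Op 4: c = malloc(12) -> c = 16; heap: [0-8 ALLOC][9-15 ALLOC][16-27 ALLOC][28-38 FREE]
Op 5: free(a) -> (freed a); heap: [0-8 FREE][9-15 ALLOC][16-27 ALLOC][28-38 FREE]
Op 6: d = malloc(12) -> d = NULL; heap: [0-8 FREE][9-15 ALLOC][16-27 ALLOC][28-38 FREE]
Op 7: free(c) -> (freed c); heap: [0-8 FREE][9-15 ALLOC][16-38 FREE]
Op 8: e = malloc(6) -> e = 0; heap: [0-5 ALLOC][6-8 FREE][9-15 ALLOC][16-38 FREE]
Free blocks: [3 23] total_free=26 largest=23 -> 100*(26-23)/26 = 300/26 ≈ 11.538 -> rounds to 12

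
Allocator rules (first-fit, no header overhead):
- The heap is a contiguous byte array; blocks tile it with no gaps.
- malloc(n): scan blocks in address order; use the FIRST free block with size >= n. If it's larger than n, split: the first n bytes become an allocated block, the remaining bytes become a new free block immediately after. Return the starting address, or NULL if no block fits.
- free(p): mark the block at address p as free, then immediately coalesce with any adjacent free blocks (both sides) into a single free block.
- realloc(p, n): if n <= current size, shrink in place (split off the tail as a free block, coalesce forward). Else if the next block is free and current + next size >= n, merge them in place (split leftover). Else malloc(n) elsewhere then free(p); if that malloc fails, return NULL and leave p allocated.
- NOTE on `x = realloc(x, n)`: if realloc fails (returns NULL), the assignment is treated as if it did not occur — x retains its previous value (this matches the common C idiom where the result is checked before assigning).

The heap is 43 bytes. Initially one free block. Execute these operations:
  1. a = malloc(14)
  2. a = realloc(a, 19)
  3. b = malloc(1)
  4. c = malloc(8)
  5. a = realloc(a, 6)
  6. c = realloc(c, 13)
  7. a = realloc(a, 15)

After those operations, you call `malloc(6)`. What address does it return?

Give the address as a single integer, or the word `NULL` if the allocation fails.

Op 1: a = malloc(14) -> a = 0; heap: [0-13 ALLOC][14-42 FREE]
Op 2: a = realloc(a, 19) -> a = 0; heap: [0-18 ALLOC][19-42 FREE]
Op 3: b = malloc(1) -> b = 19; heap: [0-18 ALLOC][19-19 ALLOC][20-42 FREE]
Op 4: c = malloc(8) -> c = 20; heap: [0-18 ALLOC][19-19 ALLOC][20-27 ALLOC][28-42 FREE]
Op 5: a = realloc(a, 6) -> a = 0; heap: [0-5 ALLOC][6-18 FREE][19-19 ALLOC][20-27 ALLOC][28-42 FREE]
Op 6: c = realloc(c, 13) -> c = 20; heap: [0-5 ALLOC][6-18 FREE][19-19 ALLOC][20-32 ALLOC][33-42 FREE]
Op 7: a = realloc(a, 15) -> a = 0; heap: [0-14 ALLOC][15-18 FREE][19-19 ALLOC][20-32 ALLOC][33-42 FREE]
malloc(6): first-fit scan over [0-14 ALLOC][15-18 FREE][19-19 ALLOC][20-32 ALLOC][33-42 FREE] -> 33

Answer: 33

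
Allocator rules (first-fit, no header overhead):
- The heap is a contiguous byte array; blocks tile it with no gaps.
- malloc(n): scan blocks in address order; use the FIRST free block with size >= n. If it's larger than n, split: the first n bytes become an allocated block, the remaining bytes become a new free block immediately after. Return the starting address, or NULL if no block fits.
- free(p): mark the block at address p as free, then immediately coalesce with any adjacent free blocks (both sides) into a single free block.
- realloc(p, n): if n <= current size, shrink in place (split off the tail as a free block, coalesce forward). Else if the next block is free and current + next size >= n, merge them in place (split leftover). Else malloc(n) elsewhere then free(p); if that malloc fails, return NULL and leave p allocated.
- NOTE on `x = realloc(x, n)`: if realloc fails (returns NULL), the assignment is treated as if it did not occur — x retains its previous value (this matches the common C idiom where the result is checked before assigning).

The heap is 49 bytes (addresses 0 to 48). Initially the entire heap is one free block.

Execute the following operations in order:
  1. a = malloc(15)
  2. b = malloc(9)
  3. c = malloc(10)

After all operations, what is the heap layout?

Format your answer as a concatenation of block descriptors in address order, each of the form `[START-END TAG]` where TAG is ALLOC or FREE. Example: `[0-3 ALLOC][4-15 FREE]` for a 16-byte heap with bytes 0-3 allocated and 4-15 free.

Op 1: a = malloc(15) -> a = 0; heap: [0-14 ALLOC][15-48 FREE]
Op 2: b = malloc(9) -> b = 15; heap: [0-14 ALLOC][15-23 ALLOC][24-48 FREE]
Op 3: c = malloc(10) -> c = 24; heap: [0-14 ALLOC][15-23 ALLOC][24-33 ALLOC][34-48 FREE]

Answer: [0-14 ALLOC][15-23 ALLOC][24-33 ALLOC][34-48 FREE]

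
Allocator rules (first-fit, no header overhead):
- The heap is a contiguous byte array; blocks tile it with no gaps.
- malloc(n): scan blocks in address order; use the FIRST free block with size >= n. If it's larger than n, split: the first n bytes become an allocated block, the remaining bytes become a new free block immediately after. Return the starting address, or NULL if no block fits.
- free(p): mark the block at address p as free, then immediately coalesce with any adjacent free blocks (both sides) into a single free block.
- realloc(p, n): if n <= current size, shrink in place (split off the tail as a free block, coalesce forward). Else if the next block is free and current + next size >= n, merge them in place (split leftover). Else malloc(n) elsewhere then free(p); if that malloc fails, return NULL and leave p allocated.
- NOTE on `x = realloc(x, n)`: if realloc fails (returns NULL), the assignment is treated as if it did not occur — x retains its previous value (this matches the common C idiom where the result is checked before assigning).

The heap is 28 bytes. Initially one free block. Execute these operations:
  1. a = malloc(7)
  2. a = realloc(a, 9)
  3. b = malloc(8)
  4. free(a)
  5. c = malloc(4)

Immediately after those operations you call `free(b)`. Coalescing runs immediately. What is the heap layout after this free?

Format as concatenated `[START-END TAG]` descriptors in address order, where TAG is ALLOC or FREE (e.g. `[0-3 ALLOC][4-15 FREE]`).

Answer: [0-3 ALLOC][4-27 FREE]

Derivation:
Op 1: a = malloc(7) -> a = 0; heap: [0-6 ALLOC][7-27 FREE]
Op 2: a = realloc(a, 9) -> a = 0; heap: [0-8 ALLOC][9-27 FREE]
Op 3: b = malloc(8) -> b = 9; heap: [0-8 ALLOC][9-16 ALLOC][17-27 FREE]
Op 4: free(a) -> (freed a); heap: [0-8 FREE][9-16 ALLOC][17-27 FREE]
Op 5: c = malloc(4) -> c = 0; heap: [0-3 ALLOC][4-8 FREE][9-16 ALLOC][17-27 FREE]
free(b): b = 9 -> block [9-16 ALLOC]; mark free, coalesce with adjacent free neighbors -> [0-3 ALLOC][4-27 FREE]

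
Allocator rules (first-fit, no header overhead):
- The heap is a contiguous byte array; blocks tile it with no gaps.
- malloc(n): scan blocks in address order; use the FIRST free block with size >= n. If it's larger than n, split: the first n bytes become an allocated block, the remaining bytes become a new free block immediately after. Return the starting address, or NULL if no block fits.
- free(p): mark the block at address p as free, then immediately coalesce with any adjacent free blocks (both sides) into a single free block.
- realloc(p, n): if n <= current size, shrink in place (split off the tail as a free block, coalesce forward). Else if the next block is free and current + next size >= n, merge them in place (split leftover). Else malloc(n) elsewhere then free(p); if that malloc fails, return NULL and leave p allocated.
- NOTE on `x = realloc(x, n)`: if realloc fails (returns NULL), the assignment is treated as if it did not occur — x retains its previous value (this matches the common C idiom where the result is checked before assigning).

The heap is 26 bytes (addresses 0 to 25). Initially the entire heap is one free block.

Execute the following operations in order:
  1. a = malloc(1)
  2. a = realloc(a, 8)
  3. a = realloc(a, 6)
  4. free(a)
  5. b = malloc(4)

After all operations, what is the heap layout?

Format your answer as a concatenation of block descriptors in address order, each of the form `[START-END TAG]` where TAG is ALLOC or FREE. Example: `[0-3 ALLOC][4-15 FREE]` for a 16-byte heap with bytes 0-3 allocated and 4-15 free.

Answer: [0-3 ALLOC][4-25 FREE]

Derivation:
Op 1: a = malloc(1) -> a = 0; heap: [0-0 ALLOC][1-25 FREE]
Op 2: a = realloc(a, 8) -> a = 0; heap: [0-7 ALLOC][8-25 FREE]
Op 3: a = realloc(a, 6) -> a = 0; heap: [0-5 ALLOC][6-25 FREE]
Op 4: free(a) -> (freed a); heap: [0-25 FREE]
Op 5: b = malloc(4) -> b = 0; heap: [0-3 ALLOC][4-25 FREE]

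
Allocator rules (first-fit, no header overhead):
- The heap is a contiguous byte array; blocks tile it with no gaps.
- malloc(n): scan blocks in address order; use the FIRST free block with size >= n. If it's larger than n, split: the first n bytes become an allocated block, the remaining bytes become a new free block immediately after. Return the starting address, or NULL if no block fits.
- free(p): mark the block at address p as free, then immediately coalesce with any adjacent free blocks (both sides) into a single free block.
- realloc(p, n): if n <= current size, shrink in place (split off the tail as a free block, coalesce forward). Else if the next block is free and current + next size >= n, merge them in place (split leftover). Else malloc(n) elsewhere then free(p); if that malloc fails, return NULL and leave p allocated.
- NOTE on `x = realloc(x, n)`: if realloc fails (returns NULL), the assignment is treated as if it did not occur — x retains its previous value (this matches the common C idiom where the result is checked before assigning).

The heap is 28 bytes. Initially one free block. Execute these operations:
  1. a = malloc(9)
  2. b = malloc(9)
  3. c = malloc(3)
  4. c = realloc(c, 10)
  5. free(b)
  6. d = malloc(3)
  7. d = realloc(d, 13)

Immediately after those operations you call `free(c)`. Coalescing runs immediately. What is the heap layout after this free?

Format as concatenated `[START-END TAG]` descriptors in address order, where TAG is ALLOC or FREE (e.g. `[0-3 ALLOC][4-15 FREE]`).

Op 1: a = malloc(9) -> a = 0; heap: [0-8 ALLOC][9-27 FREE]
Op 2: b = malloc(9) -> b = 9; heap: [0-8 ALLOC][9-17 ALLOC][18-27 FREE]
Op 3: c = malloc(3) -> c = 18; heap: [0-8 ALLOC][9-17 ALLOC][18-20 ALLOC][21-27 FREE]
Op 4: c = realloc(c, 10) -> c = 18; heap: [0-8 ALLOC][9-17 ALLOC][18-27 ALLOC]
Op 5: free(b) -> (freed b); heap: [0-8 ALLOC][9-17 FREE][18-27 ALLOC]
Op 6: d = malloc(3) -> d = 9; heap: [0-8 ALLOC][9-11 ALLOC][12-17 FREE][18-27 ALLOC]
Op 7: d = realloc(d, 13) -> NULL (d unchanged); heap: [0-8 ALLOC][9-11 ALLOC][12-17 FREE][18-27 ALLOC]
free(c): c = 18 -> block [18-27 ALLOC]; mark free, coalesce with adjacent free neighbors -> [0-8 ALLOC][9-11 ALLOC][12-27 FREE]

Answer: [0-8 ALLOC][9-11 ALLOC][12-27 FREE]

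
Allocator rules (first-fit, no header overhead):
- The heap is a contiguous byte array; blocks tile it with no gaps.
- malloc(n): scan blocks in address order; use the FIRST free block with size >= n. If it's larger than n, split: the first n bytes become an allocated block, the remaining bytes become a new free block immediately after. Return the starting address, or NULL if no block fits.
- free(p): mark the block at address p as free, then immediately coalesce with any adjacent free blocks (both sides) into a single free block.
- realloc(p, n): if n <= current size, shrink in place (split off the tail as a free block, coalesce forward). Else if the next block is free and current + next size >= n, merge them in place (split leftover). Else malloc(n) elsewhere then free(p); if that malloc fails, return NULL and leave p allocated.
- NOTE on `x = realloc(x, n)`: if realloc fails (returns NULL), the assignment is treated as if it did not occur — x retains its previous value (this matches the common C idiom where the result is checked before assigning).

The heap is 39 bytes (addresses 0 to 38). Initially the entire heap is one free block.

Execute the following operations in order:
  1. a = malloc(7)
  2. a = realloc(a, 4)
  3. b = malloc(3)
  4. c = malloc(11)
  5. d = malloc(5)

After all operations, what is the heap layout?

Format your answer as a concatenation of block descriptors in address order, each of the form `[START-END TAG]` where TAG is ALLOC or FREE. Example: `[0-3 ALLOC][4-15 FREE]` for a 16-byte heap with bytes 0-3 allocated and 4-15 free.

Answer: [0-3 ALLOC][4-6 ALLOC][7-17 ALLOC][18-22 ALLOC][23-38 FREE]

Derivation:
Op 1: a = malloc(7) -> a = 0; heap: [0-6 ALLOC][7-38 FREE]
Op 2: a = realloc(a, 4) -> a = 0; heap: [0-3 ALLOC][4-38 FREE]
Op 3: b = malloc(3) -> b = 4; heap: [0-3 ALLOC][4-6 ALLOC][7-38 FREE]
Op 4: c = malloc(11) -> c = 7; heap: [0-3 ALLOC][4-6 ALLOC][7-17 ALLOC][18-38 FREE]
Op 5: d = malloc(5) -> d = 18; heap: [0-3 ALLOC][4-6 ALLOC][7-17 ALLOC][18-22 ALLOC][23-38 FREE]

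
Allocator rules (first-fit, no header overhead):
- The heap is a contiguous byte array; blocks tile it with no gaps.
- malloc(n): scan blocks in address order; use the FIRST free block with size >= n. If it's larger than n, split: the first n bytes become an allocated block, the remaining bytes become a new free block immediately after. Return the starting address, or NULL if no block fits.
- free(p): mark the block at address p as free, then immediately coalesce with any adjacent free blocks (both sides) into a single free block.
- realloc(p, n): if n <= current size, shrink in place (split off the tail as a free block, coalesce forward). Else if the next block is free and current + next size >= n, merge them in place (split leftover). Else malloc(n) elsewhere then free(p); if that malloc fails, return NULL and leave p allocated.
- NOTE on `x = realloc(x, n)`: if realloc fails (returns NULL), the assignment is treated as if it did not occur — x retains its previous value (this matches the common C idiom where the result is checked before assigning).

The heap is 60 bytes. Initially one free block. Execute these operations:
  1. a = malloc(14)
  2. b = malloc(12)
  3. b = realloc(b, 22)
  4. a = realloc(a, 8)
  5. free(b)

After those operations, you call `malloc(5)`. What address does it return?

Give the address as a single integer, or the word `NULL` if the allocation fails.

Answer: 8

Derivation:
Op 1: a = malloc(14) -> a = 0; heap: [0-13 ALLOC][14-59 FREE]
Op 2: b = malloc(12) -> b = 14; heap: [0-13 ALLOC][14-25 ALLOC][26-59 FREE]
Op 3: b = realloc(b, 22) -> b = 14; heap: [0-13 ALLOC][14-35 ALLOC][36-59 FREE]
Op 4: a = realloc(a, 8) -> a = 0; heap: [0-7 ALLOC][8-13 FREE][14-35 ALLOC][36-59 FREE]
Op 5: free(b) -> (freed b); heap: [0-7 ALLOC][8-59 FREE]
malloc(5): first-fit scan over [0-7 ALLOC][8-59 FREE] -> 8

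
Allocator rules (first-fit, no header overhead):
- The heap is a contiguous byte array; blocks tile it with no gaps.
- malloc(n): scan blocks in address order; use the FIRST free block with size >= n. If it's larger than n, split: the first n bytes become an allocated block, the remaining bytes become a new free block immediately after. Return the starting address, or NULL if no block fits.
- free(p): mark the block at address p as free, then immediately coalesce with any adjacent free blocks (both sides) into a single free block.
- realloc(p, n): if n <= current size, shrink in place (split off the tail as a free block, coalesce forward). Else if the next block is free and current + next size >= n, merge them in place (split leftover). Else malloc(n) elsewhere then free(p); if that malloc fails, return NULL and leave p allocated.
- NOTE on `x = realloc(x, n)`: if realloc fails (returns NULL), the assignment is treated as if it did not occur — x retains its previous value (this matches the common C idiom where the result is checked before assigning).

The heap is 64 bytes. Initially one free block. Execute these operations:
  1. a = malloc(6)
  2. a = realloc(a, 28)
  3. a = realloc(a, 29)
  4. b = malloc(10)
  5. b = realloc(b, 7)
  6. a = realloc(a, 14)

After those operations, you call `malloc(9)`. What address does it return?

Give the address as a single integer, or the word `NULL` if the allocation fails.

Op 1: a = malloc(6) -> a = 0; heap: [0-5 ALLOC][6-63 FREE]
Op 2: a = realloc(a, 28) -> a = 0; heap: [0-27 ALLOC][28-63 FREE]
Op 3: a = realloc(a, 29) -> a = 0; heap: [0-28 ALLOC][29-63 FREE]
Op 4: b = malloc(10) -> b = 29; heap: [0-28 ALLOC][29-38 ALLOC][39-63 FREE]
Op 5: b = realloc(b, 7) -> b = 29; heap: [0-28 ALLOC][29-35 ALLOC][36-63 FREE]
Op 6: a = realloc(a, 14) -> a = 0; heap: [0-13 ALLOC][14-28 FREE][29-35 ALLOC][36-63 FREE]
malloc(9): first-fit scan over [0-13 ALLOC][14-28 FREE][29-35 ALLOC][36-63 FREE] -> 14

Answer: 14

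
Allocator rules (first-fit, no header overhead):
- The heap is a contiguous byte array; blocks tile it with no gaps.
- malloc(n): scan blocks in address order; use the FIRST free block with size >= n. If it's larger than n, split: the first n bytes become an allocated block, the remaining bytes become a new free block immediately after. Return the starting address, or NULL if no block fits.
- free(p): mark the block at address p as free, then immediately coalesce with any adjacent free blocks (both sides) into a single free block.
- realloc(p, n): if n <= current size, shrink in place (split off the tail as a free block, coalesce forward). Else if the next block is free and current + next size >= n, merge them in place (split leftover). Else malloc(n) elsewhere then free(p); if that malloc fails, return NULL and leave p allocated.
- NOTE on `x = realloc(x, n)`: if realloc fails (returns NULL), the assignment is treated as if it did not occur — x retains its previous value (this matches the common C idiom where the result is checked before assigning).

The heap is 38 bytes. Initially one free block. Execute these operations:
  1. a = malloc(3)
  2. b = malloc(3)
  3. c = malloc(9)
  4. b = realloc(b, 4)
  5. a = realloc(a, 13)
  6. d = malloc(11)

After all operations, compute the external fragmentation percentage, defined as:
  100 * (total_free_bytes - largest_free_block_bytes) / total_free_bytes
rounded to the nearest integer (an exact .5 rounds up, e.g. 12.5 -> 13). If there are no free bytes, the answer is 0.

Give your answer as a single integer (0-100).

Answer: 50

Derivation:
Op 1: a = malloc(3) -> a = 0; heap: [0-2 ALLOC][3-37 FREE]
Op 2: b = malloc(3) -> b = 3; heap: [0-2 ALLOC][3-5 ALLOC][6-37 FREE]
Op 3: c = malloc(9) -> c = 6; heap: [0-2 ALLOC][3-5 ALLOC][6-14 ALLOC][15-37 FREE]
Op 4: b = realloc(b, 4) -> b = 15; heap: [0-2 ALLOC][3-5 FREE][6-14 ALLOC][15-18 ALLOC][19-37 FREE]
Op 5: a = realloc(a, 13) -> a = 19; heap: [0-5 FREE][6-14 ALLOC][15-18 ALLOC][19-31 ALLOC][32-37 FREE]
Op 6: d = malloc(11) -> d = NULL; heap: [0-5 FREE][6-14 ALLOC][15-18 ALLOC][19-31 ALLOC][32-37 FREE]
Free blocks: [6 6] total_free=12 largest=6 -> 100*(12-6)/12 = 600/12 = 50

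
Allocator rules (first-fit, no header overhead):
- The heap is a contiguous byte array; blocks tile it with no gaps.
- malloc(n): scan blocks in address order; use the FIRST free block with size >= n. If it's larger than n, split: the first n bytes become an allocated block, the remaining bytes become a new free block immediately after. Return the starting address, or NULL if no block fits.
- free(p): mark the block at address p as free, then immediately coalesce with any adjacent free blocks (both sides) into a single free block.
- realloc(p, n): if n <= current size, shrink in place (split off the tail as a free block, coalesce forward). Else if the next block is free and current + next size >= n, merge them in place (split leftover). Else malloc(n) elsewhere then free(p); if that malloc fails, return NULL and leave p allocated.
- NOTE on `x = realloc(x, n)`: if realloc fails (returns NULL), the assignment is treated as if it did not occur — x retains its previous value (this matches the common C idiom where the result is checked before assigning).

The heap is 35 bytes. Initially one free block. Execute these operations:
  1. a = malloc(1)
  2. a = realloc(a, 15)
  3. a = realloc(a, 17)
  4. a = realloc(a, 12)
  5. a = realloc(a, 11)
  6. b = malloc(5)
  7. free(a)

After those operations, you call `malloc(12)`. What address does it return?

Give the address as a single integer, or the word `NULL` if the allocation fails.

Answer: 16

Derivation:
Op 1: a = malloc(1) -> a = 0; heap: [0-0 ALLOC][1-34 FREE]
Op 2: a = realloc(a, 15) -> a = 0; heap: [0-14 ALLOC][15-34 FREE]
Op 3: a = realloc(a, 17) -> a = 0; heap: [0-16 ALLOC][17-34 FREE]
Op 4: a = realloc(a, 12) -> a = 0; heap: [0-11 ALLOC][12-34 FREE]
Op 5: a = realloc(a, 11) -> a = 0; heap: [0-10 ALLOC][11-34 FREE]
Op 6: b = malloc(5) -> b = 11; heap: [0-10 ALLOC][11-15 ALLOC][16-34 FREE]
Op 7: free(a) -> (freed a); heap: [0-10 FREE][11-15 ALLOC][16-34 FREE]
malloc(12): first-fit scan over [0-10 FREE][11-15 ALLOC][16-34 FREE] -> 16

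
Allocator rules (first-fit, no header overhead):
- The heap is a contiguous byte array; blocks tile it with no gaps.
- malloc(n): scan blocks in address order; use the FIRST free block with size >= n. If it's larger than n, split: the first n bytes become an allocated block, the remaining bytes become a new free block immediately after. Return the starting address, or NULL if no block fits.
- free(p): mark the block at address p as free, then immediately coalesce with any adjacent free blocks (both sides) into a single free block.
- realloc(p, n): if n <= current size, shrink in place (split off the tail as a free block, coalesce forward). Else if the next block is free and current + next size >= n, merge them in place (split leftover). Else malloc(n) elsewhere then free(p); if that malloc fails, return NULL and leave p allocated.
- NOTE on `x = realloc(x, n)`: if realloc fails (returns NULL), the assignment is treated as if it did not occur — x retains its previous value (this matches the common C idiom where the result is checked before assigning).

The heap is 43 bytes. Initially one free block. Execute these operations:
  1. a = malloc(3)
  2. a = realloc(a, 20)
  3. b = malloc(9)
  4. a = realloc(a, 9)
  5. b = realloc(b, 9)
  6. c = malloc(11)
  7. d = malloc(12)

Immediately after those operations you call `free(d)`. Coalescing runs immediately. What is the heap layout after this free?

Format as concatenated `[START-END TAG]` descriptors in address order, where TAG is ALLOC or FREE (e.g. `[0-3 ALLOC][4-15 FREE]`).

Answer: [0-8 ALLOC][9-19 ALLOC][20-28 ALLOC][29-42 FREE]

Derivation:
Op 1: a = malloc(3) -> a = 0; heap: [0-2 ALLOC][3-42 FREE]
Op 2: a = realloc(a, 20) -> a = 0; heap: [0-19 ALLOC][20-42 FREE]
Op 3: b = malloc(9) -> b = 20; heap: [0-19 ALLOC][20-28 ALLOC][29-42 FREE]
Op 4: a = realloc(a, 9) -> a = 0; heap: [0-8 ALLOC][9-19 FREE][20-28 ALLOC][29-42 FREE]
Op 5: b = realloc(b, 9) -> b = 20; heap: [0-8 ALLOC][9-19 FREE][20-28 ALLOC][29-42 FREE]
Op 6: c = malloc(11) -> c = 9; heap: [0-8 ALLOC][9-19 ALLOC][20-28 ALLOC][29-42 FREE]
Op 7: d = malloc(12) -> d = 29; heap: [0-8 ALLOC][9-19 ALLOC][20-28 ALLOC][29-40 ALLOC][41-42 FREE]
free(d): d = 29 -> block [29-40 ALLOC]; mark free, coalesce with adjacent free neighbors -> [0-8 ALLOC][9-19 ALLOC][20-28 ALLOC][29-42 FREE]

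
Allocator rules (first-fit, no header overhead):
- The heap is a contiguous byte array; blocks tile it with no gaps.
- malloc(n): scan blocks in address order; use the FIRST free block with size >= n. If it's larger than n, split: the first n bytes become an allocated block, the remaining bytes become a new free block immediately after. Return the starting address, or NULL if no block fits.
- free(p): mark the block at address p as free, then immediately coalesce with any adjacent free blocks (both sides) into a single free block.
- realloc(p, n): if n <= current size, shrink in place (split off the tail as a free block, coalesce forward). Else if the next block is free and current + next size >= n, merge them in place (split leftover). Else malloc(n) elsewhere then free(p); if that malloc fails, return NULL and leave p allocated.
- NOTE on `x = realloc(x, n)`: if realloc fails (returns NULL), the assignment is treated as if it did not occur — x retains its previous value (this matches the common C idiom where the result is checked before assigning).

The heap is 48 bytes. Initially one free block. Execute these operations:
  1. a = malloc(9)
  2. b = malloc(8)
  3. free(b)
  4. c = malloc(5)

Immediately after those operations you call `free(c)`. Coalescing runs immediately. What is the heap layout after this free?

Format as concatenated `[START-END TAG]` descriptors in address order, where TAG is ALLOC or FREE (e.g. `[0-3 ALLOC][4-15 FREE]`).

Op 1: a = malloc(9) -> a = 0; heap: [0-8 ALLOC][9-47 FREE]
Op 2: b = malloc(8) -> b = 9; heap: [0-8 ALLOC][9-16 ALLOC][17-47 FREE]
Op 3: free(b) -> (freed b); heap: [0-8 ALLOC][9-47 FREE]
Op 4: c = malloc(5) -> c = 9; heap: [0-8 ALLOC][9-13 ALLOC][14-47 FREE]
free(c): c = 9 -> block [9-13 ALLOC]; mark free, coalesce with adjacent free neighbors -> [0-8 ALLOC][9-47 FREE]

Answer: [0-8 ALLOC][9-47 FREE]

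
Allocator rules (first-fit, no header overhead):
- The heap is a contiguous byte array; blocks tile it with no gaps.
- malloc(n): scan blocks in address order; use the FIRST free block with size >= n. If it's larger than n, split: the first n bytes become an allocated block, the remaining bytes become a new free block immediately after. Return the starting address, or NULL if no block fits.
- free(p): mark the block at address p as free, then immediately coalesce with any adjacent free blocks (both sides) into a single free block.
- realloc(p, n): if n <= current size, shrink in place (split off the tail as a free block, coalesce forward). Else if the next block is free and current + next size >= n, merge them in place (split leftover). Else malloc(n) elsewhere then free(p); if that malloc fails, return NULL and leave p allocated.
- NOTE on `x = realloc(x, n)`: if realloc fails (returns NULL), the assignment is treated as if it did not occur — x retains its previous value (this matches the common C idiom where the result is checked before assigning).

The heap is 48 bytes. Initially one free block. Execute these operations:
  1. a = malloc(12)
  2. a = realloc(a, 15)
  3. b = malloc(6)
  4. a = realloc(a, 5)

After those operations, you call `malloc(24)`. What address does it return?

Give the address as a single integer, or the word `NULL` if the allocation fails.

Answer: 21

Derivation:
Op 1: a = malloc(12) -> a = 0; heap: [0-11 ALLOC][12-47 FREE]
Op 2: a = realloc(a, 15) -> a = 0; heap: [0-14 ALLOC][15-47 FREE]
Op 3: b = malloc(6) -> b = 15; heap: [0-14 ALLOC][15-20 ALLOC][21-47 FREE]
Op 4: a = realloc(a, 5) -> a = 0; heap: [0-4 ALLOC][5-14 FREE][15-20 ALLOC][21-47 FREE]
malloc(24): first-fit scan over [0-4 ALLOC][5-14 FREE][15-20 ALLOC][21-47 FREE] -> 21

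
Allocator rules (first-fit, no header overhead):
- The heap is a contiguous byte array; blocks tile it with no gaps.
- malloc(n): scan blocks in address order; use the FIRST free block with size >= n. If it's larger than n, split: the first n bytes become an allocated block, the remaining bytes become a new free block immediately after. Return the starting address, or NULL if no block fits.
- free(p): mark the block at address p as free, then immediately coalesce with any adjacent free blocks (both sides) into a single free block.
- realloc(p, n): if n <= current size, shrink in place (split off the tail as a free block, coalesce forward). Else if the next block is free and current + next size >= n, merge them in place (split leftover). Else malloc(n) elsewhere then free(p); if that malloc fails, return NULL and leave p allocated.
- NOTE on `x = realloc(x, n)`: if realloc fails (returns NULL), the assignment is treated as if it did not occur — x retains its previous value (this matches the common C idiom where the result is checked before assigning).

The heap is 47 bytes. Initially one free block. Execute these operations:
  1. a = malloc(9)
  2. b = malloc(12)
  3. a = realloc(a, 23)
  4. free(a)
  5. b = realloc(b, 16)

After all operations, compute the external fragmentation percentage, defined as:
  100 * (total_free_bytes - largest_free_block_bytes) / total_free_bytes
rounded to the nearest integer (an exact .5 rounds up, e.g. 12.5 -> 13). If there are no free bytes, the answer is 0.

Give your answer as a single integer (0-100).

Op 1: a = malloc(9) -> a = 0; heap: [0-8 ALLOC][9-46 FREE]
Op 2: b = malloc(12) -> b = 9; heap: [0-8 ALLOC][9-20 ALLOC][21-46 FREE]
Op 3: a = realloc(a, 23) -> a = 21; heap: [0-8 FREE][9-20 ALLOC][21-43 ALLOC][44-46 FREE]
Op 4: free(a) -> (freed a); heap: [0-8 FREE][9-20 ALLOC][21-46 FREE]
Op 5: b = realloc(b, 16) -> b = 9; heap: [0-8 FREE][9-24 ALLOC][25-46 FREE]
Free blocks: [9 22] total_free=31 largest=22 -> 100*(31-22)/31 = 900/31 ≈ 29.032 -> rounds to 29

Answer: 29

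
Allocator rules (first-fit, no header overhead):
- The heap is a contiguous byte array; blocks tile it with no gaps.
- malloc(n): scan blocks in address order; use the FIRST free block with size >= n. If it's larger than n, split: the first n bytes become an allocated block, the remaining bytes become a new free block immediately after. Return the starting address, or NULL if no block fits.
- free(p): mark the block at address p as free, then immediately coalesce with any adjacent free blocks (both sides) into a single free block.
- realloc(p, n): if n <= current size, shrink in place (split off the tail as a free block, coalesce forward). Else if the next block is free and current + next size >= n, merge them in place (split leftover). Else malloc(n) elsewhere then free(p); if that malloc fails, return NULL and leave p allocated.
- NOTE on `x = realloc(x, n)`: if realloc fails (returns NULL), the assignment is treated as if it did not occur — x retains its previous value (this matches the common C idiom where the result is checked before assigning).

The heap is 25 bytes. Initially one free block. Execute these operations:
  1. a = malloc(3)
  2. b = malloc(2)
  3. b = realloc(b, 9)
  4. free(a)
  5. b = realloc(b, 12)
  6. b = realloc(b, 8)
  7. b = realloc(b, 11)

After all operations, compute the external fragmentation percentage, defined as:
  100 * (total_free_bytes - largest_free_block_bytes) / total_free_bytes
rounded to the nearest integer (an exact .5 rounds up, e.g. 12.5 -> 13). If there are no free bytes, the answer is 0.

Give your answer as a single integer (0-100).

Op 1: a = malloc(3) -> a = 0; heap: [0-2 ALLOC][3-24 FREE]
Op 2: b = malloc(2) -> b = 3; heap: [0-2 ALLOC][3-4 ALLOC][5-24 FREE]
Op 3: b = realloc(b, 9) -> b = 3; heap: [0-2 ALLOC][3-11 ALLOC][12-24 FREE]
Op 4: free(a) -> (freed a); heap: [0-2 FREE][3-11 ALLOC][12-24 FREE]
Op 5: b = realloc(b, 12) -> b = 3; heap: [0-2 FREE][3-14 ALLOC][15-24 FREE]
Op 6: b = realloc(b, 8) -> b = 3; heap: [0-2 FREE][3-10 ALLOC][11-24 FREE]
Op 7: b = realloc(b, 11) -> b = 3; heap: [0-2 FREE][3-13 ALLOC][14-24 FREE]
Free blocks: [3 11] total_free=14 largest=11 -> 100*(14-11)/14 = 300/14 ≈ 21.429 -> rounds to 21

Answer: 21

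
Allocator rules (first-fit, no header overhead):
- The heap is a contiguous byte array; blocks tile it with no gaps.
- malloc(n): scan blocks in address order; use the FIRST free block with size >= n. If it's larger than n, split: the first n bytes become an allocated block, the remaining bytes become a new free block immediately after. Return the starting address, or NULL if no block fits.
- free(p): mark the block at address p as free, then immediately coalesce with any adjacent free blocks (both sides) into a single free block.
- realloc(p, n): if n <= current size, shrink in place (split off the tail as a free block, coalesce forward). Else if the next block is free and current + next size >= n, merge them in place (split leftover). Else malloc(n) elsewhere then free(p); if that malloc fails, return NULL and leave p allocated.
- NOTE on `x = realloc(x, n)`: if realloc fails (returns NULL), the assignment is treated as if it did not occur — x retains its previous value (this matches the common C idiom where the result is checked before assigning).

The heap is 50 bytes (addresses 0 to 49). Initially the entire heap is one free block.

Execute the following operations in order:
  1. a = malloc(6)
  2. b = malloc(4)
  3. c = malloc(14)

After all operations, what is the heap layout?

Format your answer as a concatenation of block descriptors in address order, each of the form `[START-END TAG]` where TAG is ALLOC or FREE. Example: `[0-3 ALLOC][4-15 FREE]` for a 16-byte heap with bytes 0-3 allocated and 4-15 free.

Answer: [0-5 ALLOC][6-9 ALLOC][10-23 ALLOC][24-49 FREE]

Derivation:
Op 1: a = malloc(6) -> a = 0; heap: [0-5 ALLOC][6-49 FREE]
Op 2: b = malloc(4) -> b = 6; heap: [0-5 ALLOC][6-9 ALLOC][10-49 FREE]
Op 3: c = malloc(14) -> c = 10; heap: [0-5 ALLOC][6-9 ALLOC][10-23 ALLOC][24-49 FREE]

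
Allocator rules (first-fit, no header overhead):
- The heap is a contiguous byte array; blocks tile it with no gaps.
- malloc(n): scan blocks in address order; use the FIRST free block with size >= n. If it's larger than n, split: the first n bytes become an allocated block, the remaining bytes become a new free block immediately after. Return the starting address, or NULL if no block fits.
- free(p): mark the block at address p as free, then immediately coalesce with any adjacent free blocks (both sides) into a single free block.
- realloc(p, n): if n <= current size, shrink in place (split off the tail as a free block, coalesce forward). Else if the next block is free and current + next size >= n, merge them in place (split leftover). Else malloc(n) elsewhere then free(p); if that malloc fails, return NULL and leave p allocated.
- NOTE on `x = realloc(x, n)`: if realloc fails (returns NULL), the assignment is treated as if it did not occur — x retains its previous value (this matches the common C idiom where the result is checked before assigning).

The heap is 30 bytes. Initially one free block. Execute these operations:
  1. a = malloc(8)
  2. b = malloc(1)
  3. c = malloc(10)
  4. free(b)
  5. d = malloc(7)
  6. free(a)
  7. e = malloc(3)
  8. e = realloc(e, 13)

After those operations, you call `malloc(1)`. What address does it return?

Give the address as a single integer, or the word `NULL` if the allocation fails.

Op 1: a = malloc(8) -> a = 0; heap: [0-7 ALLOC][8-29 FREE]
Op 2: b = malloc(1) -> b = 8; heap: [0-7 ALLOC][8-8 ALLOC][9-29 FREE]
Op 3: c = malloc(10) -> c = 9; heap: [0-7 ALLOC][8-8 ALLOC][9-18 ALLOC][19-29 FREE]
Op 4: free(b) -> (freed b); heap: [0-7 ALLOC][8-8 FREE][9-18 ALLOC][19-29 FREE]
Op 5: d = malloc(7) -> d = 19; heap: [0-7 ALLOC][8-8 FREE][9-18 ALLOC][19-25 ALLOC][26-29 FREE]
Op 6: free(a) -> (freed a); heap: [0-8 FREE][9-18 ALLOC][19-25 ALLOC][26-29 FREE]
Op 7: e = malloc(3) -> e = 0; heap: [0-2 ALLOC][3-8 FREE][9-18 ALLOC][19-25 ALLOC][26-29 FREE]
Op 8: e = realloc(e, 13) -> NULL (e unchanged); heap: [0-2 ALLOC][3-8 FREE][9-18 ALLOC][19-25 ALLOC][26-29 FREE]
malloc(1): first-fit scan over [0-2 ALLOC][3-8 FREE][9-18 ALLOC][19-25 ALLOC][26-29 FREE] -> 3

Answer: 3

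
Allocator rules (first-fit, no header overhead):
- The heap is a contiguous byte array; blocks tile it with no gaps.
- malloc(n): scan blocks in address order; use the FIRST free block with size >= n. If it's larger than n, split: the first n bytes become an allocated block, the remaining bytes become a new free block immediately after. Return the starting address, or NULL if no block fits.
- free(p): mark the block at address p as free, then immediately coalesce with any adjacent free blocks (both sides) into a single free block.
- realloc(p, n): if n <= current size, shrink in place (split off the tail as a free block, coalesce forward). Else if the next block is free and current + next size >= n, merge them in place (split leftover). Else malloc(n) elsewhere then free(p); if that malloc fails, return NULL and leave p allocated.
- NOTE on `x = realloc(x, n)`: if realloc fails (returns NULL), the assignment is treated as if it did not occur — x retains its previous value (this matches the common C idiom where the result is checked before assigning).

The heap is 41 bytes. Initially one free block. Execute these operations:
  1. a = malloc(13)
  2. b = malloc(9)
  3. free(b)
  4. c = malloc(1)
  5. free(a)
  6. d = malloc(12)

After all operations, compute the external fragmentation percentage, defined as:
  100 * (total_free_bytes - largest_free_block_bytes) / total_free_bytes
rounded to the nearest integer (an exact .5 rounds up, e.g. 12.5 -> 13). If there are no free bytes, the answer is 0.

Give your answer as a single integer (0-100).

Answer: 4

Derivation:
Op 1: a = malloc(13) -> a = 0; heap: [0-12 ALLOC][13-40 FREE]
Op 2: b = malloc(9) -> b = 13; heap: [0-12 ALLOC][13-21 ALLOC][22-40 FREE]
Op 3: free(b) -> (freed b); heap: [0-12 ALLOC][13-40 FREE]
Op 4: c = malloc(1) -> c = 13; heap: [0-12 ALLOC][13-13 ALLOC][14-40 FREE]
Op 5: free(a) -> (freed a); heap: [0-12 FREE][13-13 ALLOC][14-40 FREE]
Op 6: d = malloc(12) -> d = 0; heap: [0-11 ALLOC][12-12 FREE][13-13 ALLOC][14-40 FREE]
Free blocks: [1 27] total_free=28 largest=27 -> 100*(28-27)/28 = 100/28 ≈ 3.571 -> rounds to 4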